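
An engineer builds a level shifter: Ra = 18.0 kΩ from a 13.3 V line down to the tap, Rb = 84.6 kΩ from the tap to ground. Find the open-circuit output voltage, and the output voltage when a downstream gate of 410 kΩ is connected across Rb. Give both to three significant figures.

Open-circuit: V = 13.3 × 84.6/(18.0 + 84.6) = 11.0 V.
With the load, Rb becomes Rb‖R_L = 70.13 kΩ, so V = 13.3 × 70.13/88.13 = 10.6 V.

Unloaded: 11.0 V; loaded: 10.6 V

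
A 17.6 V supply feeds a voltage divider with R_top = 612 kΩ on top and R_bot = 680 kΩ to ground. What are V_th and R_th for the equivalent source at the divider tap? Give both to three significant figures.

V_th is the open-circuit tap voltage: 17.6 × 680/(612 + 680) = 9.26 V.
With the supply zeroed, R_top and R_bot appear in parallel from the tap: R_th = R_top‖R_bot = (612 × 680)/1292 = 322 kΩ.

V_th = 9.26 V, R_th = 322 kΩ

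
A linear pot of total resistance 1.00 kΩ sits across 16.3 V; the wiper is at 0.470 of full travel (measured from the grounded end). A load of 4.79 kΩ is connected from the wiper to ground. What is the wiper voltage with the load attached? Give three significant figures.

V ≈ 7.28 V

The wiper splits the pot into (1−α)R = 530.0 Ω above and αR = 470.0 Ω below.
Lower section ‖ load = 428.0 Ω.
V_wiper = 16.3 × 428.0/(530.0 + 428.0) = 7.28 V.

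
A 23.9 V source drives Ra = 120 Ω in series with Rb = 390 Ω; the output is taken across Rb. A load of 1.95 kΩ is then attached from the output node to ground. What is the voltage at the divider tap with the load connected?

V_out ≈ 17.5 V

The load sits in parallel with Rb: Rb‖R_L = (390 × 1950) / (390 + 1950) = 325.0 Ω.
V_out = 23.9 × 325.0 / (120 + 325.0) = 23.9 × 325.0/445.0 = 17.5 V.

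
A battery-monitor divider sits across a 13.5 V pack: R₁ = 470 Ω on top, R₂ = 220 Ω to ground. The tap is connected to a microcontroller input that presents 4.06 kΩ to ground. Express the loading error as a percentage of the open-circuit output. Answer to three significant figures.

The divider's output (Thévenin) resistance is R₁‖R₂ = 149.9 Ω.
Fractional drop under load = R_th/(R_th + R_L) = 149.9 / (149.9 + 4060) = 0.03560.
So the output falls by 3.56 %.

3.56 %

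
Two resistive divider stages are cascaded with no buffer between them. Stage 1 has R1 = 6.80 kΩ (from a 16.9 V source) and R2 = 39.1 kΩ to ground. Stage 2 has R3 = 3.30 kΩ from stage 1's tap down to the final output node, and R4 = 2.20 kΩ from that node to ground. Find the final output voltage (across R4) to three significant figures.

Stage 2 presents R3+R4 = 5.500 kΩ as a load on stage 1's tap.
Stage 1's lower leg becomes R2‖(R3+R4) = 4.822 kΩ, so V_mid = 16.9 × 4.822/11.62 = 7.012 V.
Stage 2 is itself unloaded: V_out = V_mid × R4/(R3+R4) = 7.012 × 2.20/5.500 = 2.80 V.

V_out ≈ 2.80 V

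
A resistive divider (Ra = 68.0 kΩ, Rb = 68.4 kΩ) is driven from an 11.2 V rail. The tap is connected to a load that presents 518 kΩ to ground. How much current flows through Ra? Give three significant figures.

I ≈ 0.0872 mA

Rb‖R_L = 60.42 kΩ, so the source sees Ra + Rb‖R_L = 128.4 kΩ.
I = 11.2 V / 128.4 kΩ = 0.0872 mA.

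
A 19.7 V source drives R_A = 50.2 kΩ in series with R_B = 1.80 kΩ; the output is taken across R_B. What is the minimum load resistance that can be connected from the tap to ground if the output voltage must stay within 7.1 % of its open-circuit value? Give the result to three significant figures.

Output resistance R_th = R_A‖R_B = (50.2 × 1.80)/52.00 = 1.738 kΩ.
The fractional drop is R_th/(R_th + R_L); requiring this ≤ 0.0710 gives R_L ≥ R_th(1/0.0710 − 1) = 1.738 × 13.08 = 22.7 kΩ.

R_L(min) ≈ 22.7 kΩ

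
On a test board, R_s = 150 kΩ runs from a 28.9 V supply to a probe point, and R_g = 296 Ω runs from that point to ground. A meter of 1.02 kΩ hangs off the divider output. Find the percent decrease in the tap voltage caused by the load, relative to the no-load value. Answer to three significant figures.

The divider's output (Thévenin) resistance is R_s‖R_g = 295.4 Ω.
Fractional drop under load = R_th/(R_th + R_L) = 295.4 / (295.4 + 1020) = 0.2246.
So the output falls by 22.5 %.

22.5 %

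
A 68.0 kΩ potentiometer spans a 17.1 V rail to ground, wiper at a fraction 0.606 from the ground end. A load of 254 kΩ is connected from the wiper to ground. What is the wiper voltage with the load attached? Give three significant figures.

V ≈ 9.74 V

The wiper splits the pot into (1−α)R = 26.79 kΩ above and αR = 41.21 kΩ below.
Lower section ‖ load = 35.46 kΩ.
V_wiper = 17.1 × 35.46/(26.79 + 35.46) = 9.74 V.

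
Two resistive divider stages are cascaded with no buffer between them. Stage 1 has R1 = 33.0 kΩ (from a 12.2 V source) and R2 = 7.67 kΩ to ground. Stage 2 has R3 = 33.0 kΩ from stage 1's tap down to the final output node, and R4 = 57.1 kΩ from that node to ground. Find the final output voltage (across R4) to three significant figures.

V_out ≈ 1.36 V

Stage 2 presents R3+R4 = 90.10 kΩ as a load on stage 1's tap.
Stage 1's lower leg becomes R2‖(R3+R4) = 7.068 kΩ, so V_mid = 12.2 × 7.068/40.07 = 2.152 V.
Stage 2 is itself unloaded: V_out = V_mid × R4/(R3+R4) = 2.152 × 57.1/90.10 = 1.36 V.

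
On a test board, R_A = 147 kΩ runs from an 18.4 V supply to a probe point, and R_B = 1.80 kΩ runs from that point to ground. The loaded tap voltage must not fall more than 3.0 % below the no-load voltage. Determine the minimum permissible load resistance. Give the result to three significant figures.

R_L(min) ≈ 57.5 kΩ

Output resistance R_th = R_A‖R_B = (147 × 1.80)/148.8 = 1.778 kΩ.
The fractional drop is R_th/(R_th + R_L); requiring this ≤ 0.0300 gives R_L ≥ R_th(1/0.0300 − 1) = 1.778 × 32.33 = 57.5 kΩ.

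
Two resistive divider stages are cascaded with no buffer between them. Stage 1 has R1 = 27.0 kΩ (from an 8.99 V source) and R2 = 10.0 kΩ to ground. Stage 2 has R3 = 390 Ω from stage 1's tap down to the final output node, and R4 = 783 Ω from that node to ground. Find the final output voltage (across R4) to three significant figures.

V_out ≈ 0.225 V

Stage 2 presents R3+R4 = 1173 Ω as a load on stage 1's tap.
Stage 1's lower leg becomes R2‖(R3+R4) = 1050 Ω, so V_mid = 8.99 × 1050/28050 = 0.3365 V.
Stage 2 is itself unloaded: V_out = V_mid × R4/(R3+R4) = 0.3365 × 783/1173 = 0.225 V.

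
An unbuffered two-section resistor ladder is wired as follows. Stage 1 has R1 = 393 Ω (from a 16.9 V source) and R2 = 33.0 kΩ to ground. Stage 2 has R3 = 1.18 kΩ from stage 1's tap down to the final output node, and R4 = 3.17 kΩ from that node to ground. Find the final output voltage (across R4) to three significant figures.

Stage 2 presents R3+R4 = 4350 Ω as a load on stage 1's tap.
Stage 1's lower leg becomes R2‖(R3+R4) = 3843 Ω, so V_mid = 16.9 × 3843/4236 = 15.33 V.
Stage 2 is itself unloaded: V_out = V_mid × R4/(R3+R4) = 15.33 × 3170/4350 = 11.2 V.

V_out ≈ 11.2 V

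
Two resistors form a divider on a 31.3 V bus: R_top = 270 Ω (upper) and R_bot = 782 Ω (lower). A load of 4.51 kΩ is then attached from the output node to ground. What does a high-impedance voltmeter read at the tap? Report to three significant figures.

V_out ≈ 22.3 V

The load sits in parallel with R_bot: R_bot‖R_L = (782 × 4510) / (782 + 4510) = 666.4 Ω.
V_out = 31.3 × 666.4 / (270 + 666.4) = 31.3 × 666.4/936.4 = 22.3 V.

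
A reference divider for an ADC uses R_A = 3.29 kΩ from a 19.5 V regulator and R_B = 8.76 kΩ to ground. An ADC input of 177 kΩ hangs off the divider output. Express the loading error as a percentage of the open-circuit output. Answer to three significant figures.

1.33 %

The divider's output (Thévenin) resistance is R_A‖R_B = 2.392 kΩ.
Fractional drop under load = R_th/(R_th + R_L) = 2.392 / (2.392 + 177) = 0.01333.
So the output falls by 1.33 %.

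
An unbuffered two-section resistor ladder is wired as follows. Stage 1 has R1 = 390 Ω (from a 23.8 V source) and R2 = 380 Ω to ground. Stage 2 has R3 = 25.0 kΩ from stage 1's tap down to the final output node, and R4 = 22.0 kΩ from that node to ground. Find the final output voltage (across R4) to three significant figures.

V_out ≈ 5.48 V

Stage 2 presents R3+R4 = 47000 Ω as a load on stage 1's tap.
Stage 1's lower leg becomes R2‖(R3+R4) = 377.0 Ω, so V_mid = 23.8 × 377.0/767.0 = 11.70 V.
Stage 2 is itself unloaded: V_out = V_mid × R4/(R3+R4) = 11.70 × 22000/47000 = 5.48 V.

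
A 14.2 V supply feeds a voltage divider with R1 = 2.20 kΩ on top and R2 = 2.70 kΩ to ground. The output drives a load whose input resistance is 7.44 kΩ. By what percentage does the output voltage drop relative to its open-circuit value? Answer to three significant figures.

14.0 %

The divider's output (Thévenin) resistance is R1‖R2 = 1.212 kΩ.
Fractional drop under load = R_th/(R_th + R_L) = 1.212 / (1.212 + 7.44) = 0.1401.
So the output falls by 14.0 %.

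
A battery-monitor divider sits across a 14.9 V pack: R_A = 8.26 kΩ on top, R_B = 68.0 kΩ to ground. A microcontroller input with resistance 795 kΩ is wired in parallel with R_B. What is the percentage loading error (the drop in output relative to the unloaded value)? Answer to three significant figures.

0.918 %

The divider's output (Thévenin) resistance is R_A‖R_B = 7.365 kΩ.
Fractional drop under load = R_th/(R_th + R_L) = 7.365 / (7.365 + 795) = 0.009180.
So the output falls by 0.918 %.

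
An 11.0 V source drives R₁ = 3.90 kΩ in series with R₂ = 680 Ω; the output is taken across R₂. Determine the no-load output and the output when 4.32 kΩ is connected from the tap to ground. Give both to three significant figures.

Open-circuit: V = 11.0 × 680/(3900 + 680) = 1.63 V.
With the load, R₂ becomes R₂‖R_L = 587.5 Ω, so V = 11.0 × 587.5/4488 = 1.44 V.

Unloaded: 1.63 V; loaded: 1.44 V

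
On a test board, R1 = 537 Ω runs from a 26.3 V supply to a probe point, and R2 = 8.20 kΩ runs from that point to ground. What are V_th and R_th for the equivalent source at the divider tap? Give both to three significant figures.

V_th = 24.7 V, R_th = 504 Ω

V_th is the open-circuit tap voltage: 26.3 × 8200/(537 + 8200) = 24.7 V.
With the supply zeroed, R1 and R2 appear in parallel from the tap: R_th = R1‖R2 = (537 × 8200)/8737 = 504 Ω.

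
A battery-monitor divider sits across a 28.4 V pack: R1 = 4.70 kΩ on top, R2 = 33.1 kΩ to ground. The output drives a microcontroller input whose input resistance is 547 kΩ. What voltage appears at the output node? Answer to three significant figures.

V_out ≈ 24.7 V

The load sits in parallel with R2: R2‖R_L = (33.1 × 547) / (33.1 + 547) = 31.21 kΩ.
V_out = 28.4 × 31.21 / (4.70 + 31.21) = 28.4 × 31.21/35.91 = 24.7 V.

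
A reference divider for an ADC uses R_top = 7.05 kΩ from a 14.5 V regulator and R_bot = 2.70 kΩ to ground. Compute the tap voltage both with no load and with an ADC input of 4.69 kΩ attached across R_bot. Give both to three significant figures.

Unloaded: 4.02 V; loaded: 2.84 V

Open-circuit: V = 14.5 × 2.70/(7.05 + 2.70) = 4.02 V.
With the load, R_bot becomes R_bot‖R_L = 1.714 kΩ, so V = 14.5 × 1.714/8.764 = 2.84 V.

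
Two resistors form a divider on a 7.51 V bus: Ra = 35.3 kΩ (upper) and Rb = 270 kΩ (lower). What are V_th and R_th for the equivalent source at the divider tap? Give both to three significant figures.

V_th = 6.64 V, R_th = 31.2 kΩ

V_th is the open-circuit tap voltage: 7.51 × 270/(35.3 + 270) = 6.64 V.
With the supply zeroed, Ra and Rb appear in parallel from the tap: R_th = Ra‖Rb = (35.3 × 270)/305.3 = 31.2 kΩ.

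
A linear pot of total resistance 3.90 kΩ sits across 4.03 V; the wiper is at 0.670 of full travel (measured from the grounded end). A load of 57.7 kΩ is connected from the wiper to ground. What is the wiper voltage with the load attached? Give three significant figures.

V ≈ 2.66 V

The wiper splits the pot into (1−α)R = 1.287 kΩ above and αR = 2.613 kΩ below.
Lower section ‖ load = 2.500 kΩ.
V_wiper = 4.03 × 2.500/(1.287 + 2.500) = 2.66 V.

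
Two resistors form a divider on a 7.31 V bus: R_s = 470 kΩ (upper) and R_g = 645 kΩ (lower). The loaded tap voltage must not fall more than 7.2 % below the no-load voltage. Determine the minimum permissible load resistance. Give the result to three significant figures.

R_L(min) ≈ 3.50 MΩ

Output resistance R_th = R_s‖R_g = (470 × 645)/1115 = 271.9 kΩ.
The fractional drop is R_th/(R_th + R_L); requiring this ≤ 0.0720 gives R_L ≥ R_th(1/0.0720 − 1) = 271.9 × 12.89 = 3.50 MΩ.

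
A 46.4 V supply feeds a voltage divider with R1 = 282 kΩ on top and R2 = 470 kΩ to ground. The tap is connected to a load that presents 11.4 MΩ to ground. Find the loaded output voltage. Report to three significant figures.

V_out ≈ 28.6 V

The load sits in parallel with R2: R2‖R_L = (470 × 11400) / (470 + 11400) = 451.4 kΩ.
V_out = 46.4 × 451.4 / (282 + 451.4) = 46.4 × 451.4/733.4 = 28.6 V.
(Unloaded it would have been 29.0 V.)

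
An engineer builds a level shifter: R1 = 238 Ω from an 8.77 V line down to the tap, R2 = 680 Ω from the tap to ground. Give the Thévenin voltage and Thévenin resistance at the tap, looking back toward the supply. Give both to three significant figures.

V_th = 6.50 V, R_th = 176 Ω

V_th is the open-circuit tap voltage: 8.77 × 680/(238 + 680) = 6.50 V.
With the supply zeroed, R1 and R2 appear in parallel from the tap: R_th = R1‖R2 = (238 × 680)/918.0 = 176 Ω.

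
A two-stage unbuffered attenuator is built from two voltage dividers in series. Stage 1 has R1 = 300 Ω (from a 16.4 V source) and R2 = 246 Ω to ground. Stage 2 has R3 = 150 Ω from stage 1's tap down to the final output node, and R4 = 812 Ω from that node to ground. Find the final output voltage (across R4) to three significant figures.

V_out ≈ 5.47 V

Stage 2 presents R3+R4 = 962.0 Ω as a load on stage 1's tap.
Stage 1's lower leg becomes R2‖(R3+R4) = 195.9 Ω, so V_mid = 16.4 × 195.9/495.9 = 6.479 V.
Stage 2 is itself unloaded: V_out = V_mid × R4/(R3+R4) = 6.479 × 812/962.0 = 5.47 V.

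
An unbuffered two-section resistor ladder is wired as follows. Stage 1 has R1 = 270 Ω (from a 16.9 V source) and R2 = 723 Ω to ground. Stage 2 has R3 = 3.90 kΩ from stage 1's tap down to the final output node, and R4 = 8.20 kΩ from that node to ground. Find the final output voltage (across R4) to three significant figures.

V_out ≈ 8.21 V

Stage 2 presents R3+R4 = 12100 Ω as a load on stage 1's tap.
Stage 1's lower leg becomes R2‖(R3+R4) = 682.2 Ω, so V_mid = 16.9 × 682.2/952.2 = 12.11 V.
Stage 2 is itself unloaded: V_out = V_mid × R4/(R3+R4) = 12.11 × 8200/12100 = 8.21 V.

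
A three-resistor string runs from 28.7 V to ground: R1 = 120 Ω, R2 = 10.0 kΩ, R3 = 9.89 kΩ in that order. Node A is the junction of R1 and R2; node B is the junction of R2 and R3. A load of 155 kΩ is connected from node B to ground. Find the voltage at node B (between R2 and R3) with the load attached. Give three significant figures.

V ≈ 13.7 V

At node B, R3 is in parallel with the load: R3‖R_L = 9297 Ω.
Below node A the resistance is R2 + (R3‖R_L) = 19300 Ω, so V_A = 28.7 × 19300/19420 = 28.52 V.
Then V_B = V_A × (R3‖R_L)/(R2 + R3‖R_L) = 28.52 × 9297/19300 = 13.7 V.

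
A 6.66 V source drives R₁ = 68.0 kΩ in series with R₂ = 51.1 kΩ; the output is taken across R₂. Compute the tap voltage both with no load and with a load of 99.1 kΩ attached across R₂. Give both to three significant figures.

Unloaded: 2.86 V; loaded: 2.21 V

Open-circuit: V = 6.66 × 51.1/(68.0 + 51.1) = 2.86 V.
With the load, R₂ becomes R₂‖R_L = 33.72 kΩ, so V = 6.66 × 33.72/101.7 = 2.21 V.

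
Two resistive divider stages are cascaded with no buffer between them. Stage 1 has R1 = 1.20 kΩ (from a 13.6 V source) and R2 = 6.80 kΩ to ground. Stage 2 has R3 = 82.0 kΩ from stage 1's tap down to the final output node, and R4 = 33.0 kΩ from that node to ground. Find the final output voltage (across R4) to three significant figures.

Stage 2 presents R3+R4 = 115.0 kΩ as a load on stage 1's tap.
Stage 1's lower leg becomes R2‖(R3+R4) = 6.420 kΩ, so V_mid = 13.6 × 6.420/7.620 = 11.46 V.
Stage 2 is itself unloaded: V_out = V_mid × R4/(R3+R4) = 11.46 × 33.0/115.0 = 3.29 V.

V_out ≈ 3.29 V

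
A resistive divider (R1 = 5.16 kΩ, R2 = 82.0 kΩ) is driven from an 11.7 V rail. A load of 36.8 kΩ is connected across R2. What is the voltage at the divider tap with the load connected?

V_out ≈ 9.72 V

The load sits in parallel with R2: R2‖R_L = (82.0 × 36.8) / (82.0 + 36.8) = 25.40 kΩ.
V_out = 11.7 × 25.40 / (5.16 + 25.40) = 11.7 × 25.40/30.56 = 9.72 V.
(Unloaded it would have been 11.0 V.)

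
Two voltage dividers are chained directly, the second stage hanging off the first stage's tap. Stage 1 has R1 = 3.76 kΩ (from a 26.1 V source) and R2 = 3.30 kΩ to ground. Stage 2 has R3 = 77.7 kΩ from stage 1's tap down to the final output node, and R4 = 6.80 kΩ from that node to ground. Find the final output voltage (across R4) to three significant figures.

Stage 2 presents R3+R4 = 84.50 kΩ as a load on stage 1's tap.
Stage 1's lower leg becomes R2‖(R3+R4) = 3.176 kΩ, so V_mid = 26.1 × 3.176/6.936 = 11.95 V.
Stage 2 is itself unloaded: V_out = V_mid × R4/(R3+R4) = 11.95 × 6.80/84.50 = 0.962 V.

V_out ≈ 0.962 V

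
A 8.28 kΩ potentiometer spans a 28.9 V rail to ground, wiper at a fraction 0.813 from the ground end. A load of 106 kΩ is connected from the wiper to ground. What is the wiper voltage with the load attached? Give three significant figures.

V ≈ 23.2 V

The wiper splits the pot into (1−α)R = 1.548 kΩ above and αR = 6.732 kΩ below.
Lower section ‖ load = 6.330 kΩ.
V_wiper = 28.9 × 6.330/(1.548 + 6.330) = 23.2 V.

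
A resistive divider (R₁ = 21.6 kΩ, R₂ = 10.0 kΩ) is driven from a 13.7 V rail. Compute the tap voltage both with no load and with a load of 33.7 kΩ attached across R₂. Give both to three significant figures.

Unloaded: 4.34 V; loaded: 3.60 V

Open-circuit: V = 13.7 × 10.0/(21.6 + 10.0) = 4.34 V.
With the load, R₂ becomes R₂‖R_L = 7.712 kΩ, so V = 13.7 × 7.712/29.31 = 3.60 V.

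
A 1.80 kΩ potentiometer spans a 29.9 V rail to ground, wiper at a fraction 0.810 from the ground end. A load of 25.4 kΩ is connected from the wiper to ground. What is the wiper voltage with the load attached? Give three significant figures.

V ≈ 24.0 V

The wiper splits the pot into (1−α)R = 342.0 Ω above and αR = 1458 Ω below.
Lower section ‖ load = 1379 Ω.
V_wiper = 29.9 × 1379/(342.0 + 1379) = 24.0 V.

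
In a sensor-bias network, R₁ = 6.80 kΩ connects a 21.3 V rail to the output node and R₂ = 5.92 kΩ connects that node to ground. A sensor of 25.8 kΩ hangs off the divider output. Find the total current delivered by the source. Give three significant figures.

R₂‖R_L = 4.815 kΩ, so the source sees R₁ + R₂‖R_L = 11.62 kΩ.
I = 21.3 V / 11.62 kΩ = 1.83 mA.

I ≈ 1.83 mA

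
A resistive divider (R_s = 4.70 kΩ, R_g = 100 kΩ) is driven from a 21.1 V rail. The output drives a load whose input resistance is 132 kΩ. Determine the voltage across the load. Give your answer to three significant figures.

V_out ≈ 19.5 V

The load sits in parallel with R_g: R_g‖R_L = (100 × 132) / (100 + 132) = 56.90 kΩ.
V_out = 21.1 × 56.90 / (4.70 + 56.90) = 21.1 × 56.90/61.60 = 19.5 V.
(Unloaded it would have been 20.2 V.)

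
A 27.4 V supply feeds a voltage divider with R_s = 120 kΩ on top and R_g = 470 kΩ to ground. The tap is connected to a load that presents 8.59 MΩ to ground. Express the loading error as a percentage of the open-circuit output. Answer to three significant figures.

1.10 %

The divider's output (Thévenin) resistance is R_s‖R_g = 95.59 kΩ.
Fractional drop under load = R_th/(R_th + R_L) = 95.59 / (95.59 + 8590) = 0.01101.
So the output falls by 1.10 %.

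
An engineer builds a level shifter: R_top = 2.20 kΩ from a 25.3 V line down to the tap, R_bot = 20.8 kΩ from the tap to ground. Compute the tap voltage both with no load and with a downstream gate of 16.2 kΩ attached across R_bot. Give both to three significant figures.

Open-circuit: V = 25.3 × 20.8/(2.20 + 20.8) = 22.9 V.
With the load, R_bot becomes R_bot‖R_L = 9.107 kΩ, so V = 25.3 × 9.107/11.31 = 20.4 V.

Unloaded: 22.9 V; loaded: 20.4 V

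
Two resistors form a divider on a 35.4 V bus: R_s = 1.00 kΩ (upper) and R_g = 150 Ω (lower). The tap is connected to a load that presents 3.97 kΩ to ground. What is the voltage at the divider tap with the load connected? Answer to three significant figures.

V_out ≈ 4.47 V

The load sits in parallel with R_g: R_g‖R_L = (150 × 3970) / (150 + 3970) = 144.5 Ω.
V_out = 35.4 × 144.5 / (1000 + 144.5) = 35.4 × 144.5/1145 = 4.47 V.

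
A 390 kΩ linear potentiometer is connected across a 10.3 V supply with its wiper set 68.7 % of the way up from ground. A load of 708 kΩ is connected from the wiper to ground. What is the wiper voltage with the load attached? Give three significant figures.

The wiper splits the pot into (1−α)R = 122.1 kΩ above and αR = 267.9 kΩ below.
Lower section ‖ load = 194.4 kΩ.
V_wiper = 10.3 × 194.4/(122.1 + 194.4) = 6.33 V.

V ≈ 6.33 V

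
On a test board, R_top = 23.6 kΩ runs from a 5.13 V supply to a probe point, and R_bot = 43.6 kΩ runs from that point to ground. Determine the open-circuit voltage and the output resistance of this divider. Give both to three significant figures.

V_th = 3.33 V, R_th = 15.3 kΩ

V_th is the open-circuit tap voltage: 5.13 × 43.6/(23.6 + 43.6) = 3.33 V.
With the supply zeroed, R_top and R_bot appear in parallel from the tap: R_th = R_top‖R_bot = (23.6 × 43.6)/67.20 = 15.3 kΩ.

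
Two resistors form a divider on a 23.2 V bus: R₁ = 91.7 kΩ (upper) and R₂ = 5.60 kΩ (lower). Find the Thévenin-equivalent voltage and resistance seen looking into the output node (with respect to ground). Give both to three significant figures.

V_th is the open-circuit tap voltage: 23.2 × 5.60/(91.7 + 5.60) = 1.34 V.
With the supply zeroed, R₁ and R₂ appear in parallel from the tap: R_th = R₁‖R₂ = (91.7 × 5.60)/97.30 = 5.28 kΩ.

V_th = 1.34 V, R_th = 5.28 kΩ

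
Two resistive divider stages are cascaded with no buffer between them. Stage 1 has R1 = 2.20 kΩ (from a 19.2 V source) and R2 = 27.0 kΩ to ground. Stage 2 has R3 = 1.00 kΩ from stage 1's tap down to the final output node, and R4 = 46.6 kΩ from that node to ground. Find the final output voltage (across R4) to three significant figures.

V_out ≈ 16.7 V

Stage 2 presents R3+R4 = 47.60 kΩ as a load on stage 1's tap.
Stage 1's lower leg becomes R2‖(R3+R4) = 17.23 kΩ, so V_mid = 19.2 × 17.23/19.43 = 17.03 V.
Stage 2 is itself unloaded: V_out = V_mid × R4/(R3+R4) = 17.03 × 46.6/47.60 = 16.7 V.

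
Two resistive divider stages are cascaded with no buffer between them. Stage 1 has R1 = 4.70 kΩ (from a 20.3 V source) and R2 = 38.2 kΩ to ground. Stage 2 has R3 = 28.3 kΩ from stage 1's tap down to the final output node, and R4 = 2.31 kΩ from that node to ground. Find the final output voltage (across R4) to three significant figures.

V_out ≈ 1.20 V

Stage 2 presents R3+R4 = 30.61 kΩ as a load on stage 1's tap.
Stage 1's lower leg becomes R2‖(R3+R4) = 16.99 kΩ, so V_mid = 20.3 × 16.99/21.69 = 15.90 V.
Stage 2 is itself unloaded: V_out = V_mid × R4/(R3+R4) = 15.90 × 2.31/30.61 = 1.20 V.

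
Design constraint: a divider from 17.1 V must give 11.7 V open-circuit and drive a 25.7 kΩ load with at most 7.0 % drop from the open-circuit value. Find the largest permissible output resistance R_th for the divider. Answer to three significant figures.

R_th ≤ 1.93 kΩ

Loading drop = R_th/(R_th + R_L) ≤ 0.0700, so R_th ≤ R_L · ε/(1−ε) = 25.7 kΩ × 0.0700/0.9300 = 1.93 kΩ.
(Any R1, R2 with R2/(R1+R2) = 0.684 and R1‖R2 ≤ 1.93 kΩ will meet the spec.)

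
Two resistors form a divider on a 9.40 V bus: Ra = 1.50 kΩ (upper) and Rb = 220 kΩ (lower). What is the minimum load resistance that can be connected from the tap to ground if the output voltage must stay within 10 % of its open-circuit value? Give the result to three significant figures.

Output resistance R_th = Ra‖Rb = (1.50 × 220)/221.5 = 1.490 kΩ.
The fractional drop is R_th/(R_th + R_L); requiring this ≤ 0.100 gives R_L ≥ R_th(1/0.100 − 1) = 1.490 × 9.000 = 13.4 kΩ.

R_L(min) ≈ 13.4 kΩ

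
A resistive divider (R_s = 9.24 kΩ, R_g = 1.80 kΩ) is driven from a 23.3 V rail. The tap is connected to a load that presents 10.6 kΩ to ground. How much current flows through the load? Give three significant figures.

R_g‖R_L = 1.539 kΩ; V_out = 23.3 × 1.539/10.78 = 3.326 V.
I_L = V_out / R_L = 3.326 / 10.6 kΩ = 0.314 mA.

I_L ≈ 0.314 mA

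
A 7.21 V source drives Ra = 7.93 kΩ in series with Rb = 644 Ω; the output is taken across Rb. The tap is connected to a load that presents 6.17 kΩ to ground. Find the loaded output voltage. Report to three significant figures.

The load sits in parallel with Rb: Rb‖R_L = (644 × 6170) / (644 + 6170) = 583.1 Ω.
V_out = 7.21 × 583.1 / (7930 + 583.1) = 7.21 × 583.1/8513 = 0.494 V.

V_out ≈ 0.494 V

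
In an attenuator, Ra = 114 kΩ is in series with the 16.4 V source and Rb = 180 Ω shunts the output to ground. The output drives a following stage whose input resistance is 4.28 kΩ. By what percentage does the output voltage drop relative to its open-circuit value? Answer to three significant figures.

4.03 %

The divider's output (Thévenin) resistance is Ra‖Rb = 179.7 Ω.
Fractional drop under load = R_th/(R_th + R_L) = 179.7 / (179.7 + 4280) = 0.04030.
So the output falls by 4.03 %.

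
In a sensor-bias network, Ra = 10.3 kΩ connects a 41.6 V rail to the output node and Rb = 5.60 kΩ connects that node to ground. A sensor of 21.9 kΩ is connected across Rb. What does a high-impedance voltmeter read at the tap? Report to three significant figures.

The load sits in parallel with Rb: Rb‖R_L = (5.60 × 21.9) / (5.60 + 21.9) = 4.460 kΩ.
V_out = 41.6 × 4.460 / (10.3 + 4.460) = 41.6 × 4.460/14.76 = 12.6 V.
(Unloaded it would have been 14.7 V.)

V_out ≈ 12.6 V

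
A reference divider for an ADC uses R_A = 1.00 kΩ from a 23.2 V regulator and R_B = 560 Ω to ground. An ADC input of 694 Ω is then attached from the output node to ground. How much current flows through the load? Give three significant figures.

I_L ≈ 7.91 mA

R_B‖R_L = 309.9 Ω; V_out = 23.2 × 309.9/1310 = 5.489 V.
I_L = V_out / R_L = 5.489 / 694 Ω = 7.91 mA.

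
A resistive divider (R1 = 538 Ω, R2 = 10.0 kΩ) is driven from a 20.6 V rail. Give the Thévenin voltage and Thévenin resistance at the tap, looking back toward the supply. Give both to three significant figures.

V_th is the open-circuit tap voltage: 20.6 × 10000/(538 + 10000) = 19.5 V.
With the supply zeroed, R1 and R2 appear in parallel from the tap: R_th = R1‖R2 = (538 × 10000)/10540 = 511 Ω.

V_th = 19.5 V, R_th = 511 Ω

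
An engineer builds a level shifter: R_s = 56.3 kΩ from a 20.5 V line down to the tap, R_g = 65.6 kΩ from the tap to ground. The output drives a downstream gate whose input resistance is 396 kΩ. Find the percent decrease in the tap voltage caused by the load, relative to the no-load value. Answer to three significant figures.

7.11 %

The divider's output (Thévenin) resistance is R_s‖R_g = 30.30 kΩ.
Fractional drop under load = R_th/(R_th + R_L) = 30.30 / (30.30 + 396) = 0.07107.
So the output falls by 7.11 %.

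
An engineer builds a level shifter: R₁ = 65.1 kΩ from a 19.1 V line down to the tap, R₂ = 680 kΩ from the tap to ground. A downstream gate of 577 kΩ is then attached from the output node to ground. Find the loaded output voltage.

The load sits in parallel with R₂: R₂‖R_L = (680 × 577) / (680 + 577) = 312.1 kΩ.
V_out = 19.1 × 312.1 / (65.1 + 312.1) = 19.1 × 312.1/377.2 = 15.8 V.

V_out ≈ 15.8 V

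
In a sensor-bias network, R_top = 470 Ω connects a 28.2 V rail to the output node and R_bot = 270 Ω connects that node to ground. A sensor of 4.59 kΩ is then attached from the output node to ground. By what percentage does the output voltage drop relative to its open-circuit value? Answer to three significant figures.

3.60 %

The divider's output (Thévenin) resistance is R_top‖R_bot = 171.5 Ω.
Fractional drop under load = R_th/(R_th + R_L) = 171.5 / (171.5 + 4590) = 0.03602.
So the output falls by 3.60 %.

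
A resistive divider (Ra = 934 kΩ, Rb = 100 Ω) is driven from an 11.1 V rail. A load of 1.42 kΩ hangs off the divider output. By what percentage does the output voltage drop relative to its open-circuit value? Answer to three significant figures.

The divider's output (Thévenin) resistance is Ra‖Rb = 99.99 Ω.
Fractional drop under load = R_th/(R_th + R_L) = 99.99 / (99.99 + 1420) = 0.06578.
So the output falls by 6.58 %.

6.58 %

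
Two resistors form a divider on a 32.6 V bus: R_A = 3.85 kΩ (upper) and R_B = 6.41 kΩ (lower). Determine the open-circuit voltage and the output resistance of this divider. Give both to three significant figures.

V_th is the open-circuit tap voltage: 32.6 × 6.41/(3.85 + 6.41) = 20.4 V.
With the supply zeroed, R_A and R_B appear in parallel from the tap: R_th = R_A‖R_B = (3.85 × 6.41)/10.26 = 2.41 kΩ.

V_th = 20.4 V, R_th = 2.41 kΩ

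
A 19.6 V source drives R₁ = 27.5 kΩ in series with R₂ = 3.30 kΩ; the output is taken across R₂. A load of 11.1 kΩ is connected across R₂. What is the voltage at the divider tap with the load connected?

V_out ≈ 1.66 V

The load sits in parallel with R₂: R₂‖R_L = (3.30 × 11.1) / (3.30 + 11.1) = 2.544 kΩ.
V_out = 19.6 × 2.544 / (27.5 + 2.544) = 19.6 × 2.544/30.04 = 1.66 V.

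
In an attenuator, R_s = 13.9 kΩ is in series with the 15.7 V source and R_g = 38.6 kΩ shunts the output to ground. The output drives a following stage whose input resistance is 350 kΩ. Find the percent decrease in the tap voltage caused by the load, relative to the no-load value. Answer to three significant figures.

The divider's output (Thévenin) resistance is R_s‖R_g = 10.22 kΩ.
Fractional drop under load = R_th/(R_th + R_L) = 10.22 / (10.22 + 350) = 0.02837.
So the output falls by 2.84 %.

2.84 %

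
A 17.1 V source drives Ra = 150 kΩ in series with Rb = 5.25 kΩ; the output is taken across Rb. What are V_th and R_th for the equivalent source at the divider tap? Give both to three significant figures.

V_th is the open-circuit tap voltage: 17.1 × 5.25/(150 + 5.25) = 0.578 V.
With the supply zeroed, Ra and Rb appear in parallel from the tap: R_th = Ra‖Rb = (150 × 5.25)/155.2 = 5.07 kΩ.

V_th = 0.578 V, R_th = 5.07 kΩ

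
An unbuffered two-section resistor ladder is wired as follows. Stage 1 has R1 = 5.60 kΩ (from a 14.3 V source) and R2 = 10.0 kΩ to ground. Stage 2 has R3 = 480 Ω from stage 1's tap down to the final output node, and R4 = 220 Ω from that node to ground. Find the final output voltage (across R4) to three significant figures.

Stage 2 presents R3+R4 = 700.0 Ω as a load on stage 1's tap.
Stage 1's lower leg becomes R2‖(R3+R4) = 654.2 Ω, so V_mid = 14.3 × 654.2/6254 = 1.496 V.
Stage 2 is itself unloaded: V_out = V_mid × R4/(R3+R4) = 1.496 × 220/700.0 = 0.470 V.

V_out ≈ 0.470 V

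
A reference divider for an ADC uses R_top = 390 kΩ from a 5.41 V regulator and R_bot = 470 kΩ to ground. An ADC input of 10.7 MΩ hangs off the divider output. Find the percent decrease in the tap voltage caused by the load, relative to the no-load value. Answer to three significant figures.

1.95 %

The divider's output (Thévenin) resistance is R_top‖R_bot = 213.1 kΩ.
Fractional drop under load = R_th/(R_th + R_L) = 213.1 / (213.1 + 10700) = 0.01953.
So the output falls by 1.95 %.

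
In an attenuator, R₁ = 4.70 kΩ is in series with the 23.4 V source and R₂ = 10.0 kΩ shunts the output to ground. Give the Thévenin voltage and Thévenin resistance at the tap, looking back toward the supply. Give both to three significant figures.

V_th = 15.9 V, R_th = 3.20 kΩ

V_th is the open-circuit tap voltage: 23.4 × 10.0/(4.70 + 10.0) = 15.9 V.
With the supply zeroed, R₁ and R₂ appear in parallel from the tap: R_th = R₁‖R₂ = (4.70 × 10.0)/14.70 = 3.20 kΩ.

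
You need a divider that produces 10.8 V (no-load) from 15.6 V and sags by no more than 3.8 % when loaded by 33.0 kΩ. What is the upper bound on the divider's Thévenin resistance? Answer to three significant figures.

R_th ≤ 1.30 kΩ

Loading drop = R_th/(R_th + R_L) ≤ 0.0380, so R_th ≤ R_L · ε/(1−ε) = 33.0 kΩ × 0.0380/0.9620 = 1.30 kΩ.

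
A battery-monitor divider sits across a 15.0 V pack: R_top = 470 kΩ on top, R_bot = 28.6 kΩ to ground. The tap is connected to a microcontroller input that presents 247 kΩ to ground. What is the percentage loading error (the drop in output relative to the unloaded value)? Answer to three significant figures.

The divider's output (Thévenin) resistance is R_top‖R_bot = 26.96 kΩ.
Fractional drop under load = R_th/(R_th + R_L) = 26.96 / (26.96 + 247) = 0.09841.
So the output falls by 9.84 %.

9.84 %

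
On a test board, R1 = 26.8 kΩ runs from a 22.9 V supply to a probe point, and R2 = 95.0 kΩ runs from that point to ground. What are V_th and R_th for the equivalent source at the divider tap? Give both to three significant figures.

V_th = 17.9 V, R_th = 20.9 kΩ

V_th is the open-circuit tap voltage: 22.9 × 95.0/(26.8 + 95.0) = 17.9 V.
With the supply zeroed, R1 and R2 appear in parallel from the tap: R_th = R1‖R2 = (26.8 × 95.0)/121.8 = 20.9 kΩ.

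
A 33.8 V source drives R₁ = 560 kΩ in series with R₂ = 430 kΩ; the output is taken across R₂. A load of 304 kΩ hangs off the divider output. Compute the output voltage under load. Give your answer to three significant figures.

The load sits in parallel with R₂: R₂‖R_L = (430 × 304) / (430 + 304) = 178.1 kΩ.
V_out = 33.8 × 178.1 / (560 + 178.1) = 33.8 × 178.1/738.1 = 8.16 V.
(Unloaded it would have been 14.7 V.)

V_out ≈ 8.16 V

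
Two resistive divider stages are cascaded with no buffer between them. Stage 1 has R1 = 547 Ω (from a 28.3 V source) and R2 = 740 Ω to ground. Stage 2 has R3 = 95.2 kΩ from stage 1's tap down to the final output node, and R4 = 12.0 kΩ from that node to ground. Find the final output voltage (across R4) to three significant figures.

Stage 2 presents R3+R4 = 107200 Ω as a load on stage 1's tap.
Stage 1's lower leg becomes R2‖(R3+R4) = 734.9 Ω, so V_mid = 28.3 × 734.9/1282 = 16.22 V.
Stage 2 is itself unloaded: V_out = V_mid × R4/(R3+R4) = 16.22 × 12000/107200 = 1.82 V.

V_out ≈ 1.82 V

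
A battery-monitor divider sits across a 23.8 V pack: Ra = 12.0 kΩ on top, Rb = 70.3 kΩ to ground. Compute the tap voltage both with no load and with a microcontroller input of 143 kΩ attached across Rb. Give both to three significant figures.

Unloaded: 20.3 V; loaded: 19.0 V

Open-circuit: V = 23.8 × 70.3/(12.0 + 70.3) = 20.3 V.
With the load, Rb becomes Rb‖R_L = 47.13 kΩ, so V = 23.8 × 47.13/59.13 = 19.0 V.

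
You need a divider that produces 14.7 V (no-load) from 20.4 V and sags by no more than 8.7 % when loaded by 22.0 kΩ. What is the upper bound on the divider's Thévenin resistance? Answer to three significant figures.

R_th ≤ 2.10 kΩ

Loading drop = R_th/(R_th + R_L) ≤ 0.0870, so R_th ≤ R_L · ε/(1−ε) = 22.0 kΩ × 0.0870/0.9130 = 2.10 kΩ.
(Any R1, R2 with R2/(R1+R2) = 0.721 and R1‖R2 ≤ 2.10 kΩ will meet the spec.)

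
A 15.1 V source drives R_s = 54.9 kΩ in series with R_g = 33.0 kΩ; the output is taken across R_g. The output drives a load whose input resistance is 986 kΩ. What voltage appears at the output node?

V_out ≈ 5.55 V

The load sits in parallel with R_g: R_g‖R_L = (33.0 × 986) / (33.0 + 986) = 31.93 kΩ.
V_out = 15.1 × 31.93 / (54.9 + 31.93) = 15.1 × 31.93/86.83 = 5.55 V.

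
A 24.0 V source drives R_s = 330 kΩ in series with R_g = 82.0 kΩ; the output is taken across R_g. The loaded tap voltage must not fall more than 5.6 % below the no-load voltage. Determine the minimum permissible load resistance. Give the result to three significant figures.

R_L(min) ≈ 1.11 MΩ

Output resistance R_th = R_s‖R_g = (330 × 82.0)/412.0 = 65.68 kΩ.
The fractional drop is R_th/(R_th + R_L); requiring this ≤ 0.0560 gives R_L ≥ R_th(1/0.0560 − 1) = 65.68 × 16.86 = 1.11 MΩ.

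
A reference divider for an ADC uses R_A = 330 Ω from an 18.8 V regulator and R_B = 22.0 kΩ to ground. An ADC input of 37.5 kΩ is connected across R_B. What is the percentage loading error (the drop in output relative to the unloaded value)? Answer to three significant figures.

0.860 %

The divider's output (Thévenin) resistance is R_A‖R_B = 325.1 Ω.
Fractional drop under load = R_th/(R_th + R_L) = 325.1 / (325.1 + 37500) = 0.008595.
So the output falls by 0.860 %.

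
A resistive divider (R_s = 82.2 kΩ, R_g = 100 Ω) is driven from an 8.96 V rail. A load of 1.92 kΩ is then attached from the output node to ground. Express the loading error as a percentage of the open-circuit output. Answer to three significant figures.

4.94 %

The divider's output (Thévenin) resistance is R_s‖R_g = 99.88 Ω.
Fractional drop under load = R_th/(R_th + R_L) = 99.88 / (99.88 + 1920) = 0.04945.
So the output falls by 4.94 %.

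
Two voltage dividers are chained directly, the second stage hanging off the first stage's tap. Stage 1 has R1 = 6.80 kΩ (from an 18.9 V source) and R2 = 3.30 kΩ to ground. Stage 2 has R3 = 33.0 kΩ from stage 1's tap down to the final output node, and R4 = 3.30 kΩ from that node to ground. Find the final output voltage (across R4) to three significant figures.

V_out ≈ 0.529 V

Stage 2 presents R3+R4 = 36.30 kΩ as a load on stage 1's tap.
Stage 1's lower leg becomes R2‖(R3+R4) = 3.025 kΩ, so V_mid = 18.9 × 3.025/9.825 = 5.819 V.
Stage 2 is itself unloaded: V_out = V_mid × R4/(R3+R4) = 5.819 × 3.30/36.30 = 0.529 V.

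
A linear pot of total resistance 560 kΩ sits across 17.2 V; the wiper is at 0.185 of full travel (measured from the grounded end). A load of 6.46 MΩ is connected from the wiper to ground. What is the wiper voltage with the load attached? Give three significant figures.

V ≈ 3.14 V

The wiper splits the pot into (1−α)R = 456.4 kΩ above and αR = 103.6 kΩ below.
Lower section ‖ load = 102.0 kΩ.
V_wiper = 17.2 × 102.0/(456.4 + 102.0) = 3.14 V.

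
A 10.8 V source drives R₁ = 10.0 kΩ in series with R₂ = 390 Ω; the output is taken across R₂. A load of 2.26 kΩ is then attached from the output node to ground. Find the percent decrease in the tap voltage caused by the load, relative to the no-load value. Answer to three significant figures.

Unloaded V = 10.8 × 390/10390 = 0.40539 V.
Loaded: R₂‖R_L = 332.6 Ω, giving V = 10.8 × 332.6/10330 = 0.34765 V.
Drop = (0.40539 − 0.34765) / 0.40539 = 14.2 %.

14.2 %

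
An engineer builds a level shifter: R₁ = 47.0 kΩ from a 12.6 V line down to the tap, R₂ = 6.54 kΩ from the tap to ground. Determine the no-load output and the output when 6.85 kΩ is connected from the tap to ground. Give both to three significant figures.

Unloaded: 1.54 V; loaded: 0.837 V

Open-circuit: V = 12.6 × 6.54/(47.0 + 6.54) = 1.54 V.
With the load, R₂ becomes R₂‖R_L = 3.346 kΩ, so V = 12.6 × 3.346/50.35 = 0.837 V.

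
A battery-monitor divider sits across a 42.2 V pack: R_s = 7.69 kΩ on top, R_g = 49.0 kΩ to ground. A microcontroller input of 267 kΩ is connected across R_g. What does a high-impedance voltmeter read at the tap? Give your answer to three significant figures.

V_out ≈ 35.6 V

The load sits in parallel with R_g: R_g‖R_L = (49.0 × 267) / (49.0 + 267) = 41.40 kΩ.
V_out = 42.2 × 41.40 / (7.69 + 41.40) = 42.2 × 41.40/49.09 = 35.6 V.
(Unloaded it would have been 36.5 V.)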